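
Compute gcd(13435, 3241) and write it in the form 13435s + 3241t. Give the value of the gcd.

Euclidean algorithm:
13435 = 4×3241 + 471
3241 = 6×471 + 415
471 = 1×415 + 56
415 = 7×56 + 23
56 = 2×23 + 10
23 = 2×10 + 3
10 = 3×3 + 1
3 = 3×1 + 0
gcd(13435, 3241) = 1.
Working backward:
1 = 10 − 3·3
1 = −3·23 + 7·10
1 = 7·56 − 17·23
1 = −17·415 + 126·56
1 = 126·471 − 143·415
1 = −143·3241 + 984·471
1 = 984·13435 − 4079·3241
So 1 = (984)·13435 + (-4079)·3241.

1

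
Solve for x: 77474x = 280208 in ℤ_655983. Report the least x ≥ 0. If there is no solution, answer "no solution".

First find gcd(77474, 655983):
655983 = 8×77474 + 36191
77474 = 2×36191 + 5092
36191 = 7×5092 + 547
5092 = 9×547 + 169
547 = 3×169 + 40
169 = 4×40 + 9
40 = 4×9 + 4
9 = 2×4 + 1
4 = 4×1 + 0
gcd = 1, so a unique solution mod 655983 exists.
Back-substitute for the Bézout coefficients:
1 = 9 − 2·4
1 = −2·40 + 9·9
1 = 9·169 − 38·40
1 = −38·547 + 123·169
1 = 123·5092 − 1145·547
1 = −1145·36191 + 8138·5092
1 = 8138·77474 − 17421·36191
1 = −17421·655983 + 147506·77474
So 77474·(147506) ≡ 1 (mod 655983), giving 77474⁻¹ ≡ 147506.
x ≡ 77474⁻¹·280208 ≡ 147506·280208 ≡ 184384 (mod 655983).

184384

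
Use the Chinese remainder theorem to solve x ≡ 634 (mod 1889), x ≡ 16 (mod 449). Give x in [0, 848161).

590002

Write x = 634 + 1889·k. Then 1889·k ≡ 16 − 634 ≡ 280 (mod 449).
Need 1889⁻¹ mod 449. Extended Euclid on (449, 93):
449 = 4*93 + 77
93 = 1*77 + 16
77 = 4*16 + 13
16 = 1*13 + 3
13 = 4*3 + 1
3 = 3*1 + 0
Back-substitute:
1 = 13 − 4·3
1 = −4·16 + 5·13
1 = 5·77 − 24·16
1 = −24·93 + 29·77
1 = 29·449 − 140·93
1889⁻¹ ≡ 309 (mod 449), so k ≡ 309·280 ≡ 312 (mod 449).
x = 634 + 1889·312 = 590002.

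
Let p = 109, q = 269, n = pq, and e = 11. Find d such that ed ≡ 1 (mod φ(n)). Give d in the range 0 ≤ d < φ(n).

18419

φ(n) = (p−1)(q−1) = 108·268 = 28944.
Need d with 11·d ≡ 1 (mod 28944). Apply the extended Euclidean algorithm:
28944 = 2631×11 + 3
11 = 3×3 + 2
3 = 1×2 + 1
2 = 2×1 + 0
Back-substitute:
1 = 3 − 2
1 = −11 + 4·3
1 = 4·28944 − 10525·11
So 11·(-10525) ≡ 1 (mod 28944), hence d ≡ -10525 ≡ 18419 (mod 28944).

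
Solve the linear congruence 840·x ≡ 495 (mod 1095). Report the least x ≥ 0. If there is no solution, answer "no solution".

41

First find gcd(840, 1095):
1095 = 1×840 + 255
840 = 3×255 + 75
255 = 3×75 + 30
75 = 2×30 + 15
30 = 2×15 + 0
gcd = 15 and 15 | 495, so solutions exist. Divide through by 15: 56x ≡ 33 (mod 73).
Now find 56⁻¹ mod 73:
73 = 1·56 + 17
56 = 3·17 + 5
17 = 3·5 + 2
5 = 2·2 + 1
2 = 2·1 + 0
Back-substitute:
1 = 5 − 2·2
1 = −2·17 + 7·5
1 = 7·56 − 23·17
1 = −23·73 + 30·56
So 56⁻¹ ≡ 30 (mod 73).
Then x ≡ 30·33 ≡ 41 (mod 73); the smallest non-negative solution is x = 41.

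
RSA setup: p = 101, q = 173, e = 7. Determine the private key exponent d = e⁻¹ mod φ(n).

14743

φ(n) = (p−1)(q−1) = 100·172 = 17200.
Need d with 7·d ≡ 1 (mod 17200). Apply the extended Euclidean algorithm:
17200 = 2457*7 + 1
7 = 7*1 + 0
Back-substitute:
1 = 17200 − 2457·7
So 7·(-2457) ≡ 1 (mod 17200), hence d ≡ -2457 ≡ 14743 (mod 17200).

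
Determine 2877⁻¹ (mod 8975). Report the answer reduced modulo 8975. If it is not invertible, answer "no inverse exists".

Apply the Euclidean algorithm to 8975 and 2877:
8975 = 3×2877 + 344
2877 = 8×344 + 125
344 = 2×125 + 94
125 = 1×94 + 31
94 = 3×31 + 1
31 = 31×1 + 0
Since gcd(2877, 8975) = 1, back-substitute to write 1 as a combination:
1 = 94 − 3·31
1 = −3·125 + 4·94
1 = 4·344 − 11·125
1 = −11·2877 + 92·344
1 = 92·8975 − 287·2877
Hence 2877⁻¹ ≡ -287 ≡ 8688 (mod 8975).

8688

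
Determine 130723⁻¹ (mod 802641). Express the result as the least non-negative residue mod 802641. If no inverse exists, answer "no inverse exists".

153310

Apply the Euclidean algorithm to 802641 and 130723:
802641 = 6*130723 + 18303
130723 = 7*18303 + 2602
18303 = 7*2602 + 89
2602 = 29*89 + 21
89 = 4*21 + 5
21 = 4*5 + 1
5 = 5*1 + 0
gcd = 1, so the inverse exists. Back-substitute:
1 = 21 − 4·5
1 = −4·89 + 17·21
1 = 17·2602 − 497·89
1 = −497·18303 + 3496·2602
1 = 3496·130723 − 24969·18303
1 = −24969·802641 + 153310·130723
So 130723·153310 ≡ 1 (mod 802641).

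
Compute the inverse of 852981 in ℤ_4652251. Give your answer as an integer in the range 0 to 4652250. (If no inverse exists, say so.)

490308

gcd(4652251, 852981) by repeated division:
4652251 = 5·852981 + 387346
852981 = 2·387346 + 78289
387346 = 4·78289 + 74190
78289 = 1·74190 + 4099
74190 = 18·4099 + 408
4099 = 10·408 + 19
408 = 21·19 + 9
19 = 2·9 + 1
9 = 9·1 + 0
Since gcd(852981, 4652251) = 1, back-substitute to write 1 as a combination:
1 = 19 − 2·9
1 = −2·408 + 43·19
1 = 43·4099 − 432·408
1 = −432·74190 + 7819·4099
1 = 7819·78289 − 8251·74190
1 = −8251·387346 + 40823·78289
1 = 40823·852981 − 89897·387346
1 = −89897·4652251 + 490308·852981
So 852981·490308 ≡ 1 (mod 4652251).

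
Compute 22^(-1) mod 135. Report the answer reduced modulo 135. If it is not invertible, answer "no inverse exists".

43

Apply the Euclidean algorithm to 135 and 22:
135 = 6×22 + 3
22 = 7×3 + 1
3 = 3×1 + 0
Since gcd(22, 135) = 1, back-substitute to write 1 as a combination:
1 = 22 − 7·3
1 = −7·135 + 43·22
So 22·43 ≡ 1 (mod 135).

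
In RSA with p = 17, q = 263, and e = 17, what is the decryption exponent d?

φ(n) = (p−1)(q−1) = 16·262 = 4192.
Need d with 17·d ≡ 1 (mod 4192). Apply the extended Euclidean algorithm:
4192 = 246*17 + 10
17 = 1*10 + 7
10 = 1*7 + 3
7 = 2*3 + 1
3 = 3*1 + 0
Back-substitute:
1 = 7 − 2·3
1 = −2·10 + 3·7
1 = 3·17 − 5·10
1 = −5·4192 + 1233·17
So 17·1233 ≡ 1 (mod 4192), hence d = 1233.

1233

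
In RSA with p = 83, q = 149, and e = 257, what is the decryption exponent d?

φ(n) = (p−1)(q−1) = 82·148 = 12136.
Need d with 257·d ≡ 1 (mod 12136). Apply the extended Euclidean algorithm:
12136 = 47*257 + 57
257 = 4*57 + 29
57 = 1*29 + 28
29 = 1*28 + 1
28 = 28*1 + 0
Back-substitute:
1 = 29 − 28
1 = −57 + 2·29
1 = 2·257 − 9·57
1 = −9·12136 + 425·257
So 257·425 ≡ 1 (mod 12136), hence d = 425.

425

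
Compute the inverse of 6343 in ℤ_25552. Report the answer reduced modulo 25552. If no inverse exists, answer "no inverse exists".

Extended Euclidean algorithm:
25552 = 4×6343 + 180
6343 = 35×180 + 43
180 = 4×43 + 8
43 = 5×8 + 3
8 = 2×3 + 2
3 = 1×2 + 1
2 = 2×1 + 0
gcd = 1, so the inverse exists. Back-substitute:
1 = 3 − 2
1 = −8 + 3·3
1 = 3·43 − 16·8
1 = −16·180 + 67·43
1 = 67·6343 − 2361·180
1 = −2361·25552 + 9511·6343
So 6343·9511 ≡ 1 (mod 25552).

9511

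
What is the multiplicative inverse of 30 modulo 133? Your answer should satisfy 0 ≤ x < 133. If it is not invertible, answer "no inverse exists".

gcd(133, 30) by repeated division:
133 = 4×30 + 13
30 = 2×13 + 4
13 = 3×4 + 1
4 = 4×1 + 0
The gcd is 1. Working backward:
1 = 13 − 3·4
1 = −3·30 + 7·13
1 = 7·133 − 31·30
So 30·(-31) ≡ 1 (mod 133), and -31 ≡ 102 (mod 133).

102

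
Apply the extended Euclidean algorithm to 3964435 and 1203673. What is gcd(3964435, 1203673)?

1

Repeated division:
3964435 = 3*1203673 + 353416
1203673 = 3*353416 + 143425
353416 = 2*143425 + 66566
143425 = 2*66566 + 10293
66566 = 6*10293 + 4808
10293 = 2*4808 + 677
4808 = 7*677 + 69
677 = 9*69 + 56
69 = 1*56 + 13
56 = 4*13 + 4
13 = 3*4 + 1
4 = 4*1 + 0
gcd(3964435, 1203673) = 1.
Working backward:
1 = 13 − 3·4
1 = −3·56 + 13·13
1 = 13·69 − 16·56
1 = −16·677 + 157·69
1 = 157·4808 − 1115·677
1 = −1115·10293 + 2387·4808
1 = 2387·66566 − 15437·10293
1 = −15437·143425 + 33261·66566
1 = 33261·353416 − 81959·143425
1 = −81959·1203673 + 279138·353416
1 = 279138·3964435 − 919373·1203673
So 1 = (279138)·3964435 + (-919373)·1203673.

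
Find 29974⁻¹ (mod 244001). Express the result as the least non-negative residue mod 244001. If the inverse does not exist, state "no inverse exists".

Apply the Euclidean algorithm to 244001 and 29974:
244001 = 8*29974 + 4209
29974 = 7*4209 + 511
4209 = 8*511 + 121
511 = 4*121 + 27
121 = 4*27 + 13
27 = 2*13 + 1
13 = 13*1 + 0
gcd = 1, so the inverse exists. Back-substitute:
1 = 27 − 2·13
1 = −2·121 + 9·27
1 = 9·511 − 38·121
1 = −38·4209 + 313·511
1 = 313·29974 − 2229·4209
1 = −2229·244001 + 18145·29974
So 29974·18145 ≡ 1 (mod 244001).

18145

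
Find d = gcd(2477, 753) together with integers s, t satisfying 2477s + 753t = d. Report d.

Repeated division:
2477 = 3×753 + 218
753 = 3×218 + 99
218 = 2×99 + 20
99 = 4×20 + 19
20 = 1×19 + 1
19 = 19×1 + 0
gcd(2477, 753) = 1.
Express as a combination:
1 = 20 − 19
1 = −99 + 5·20
1 = 5·218 − 11·99
1 = −11·753 + 38·218
1 = 38·2477 − 125·753
So 1 = (38)·2477 + (-125)·753.

1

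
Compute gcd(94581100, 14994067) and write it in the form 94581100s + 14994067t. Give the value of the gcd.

1

Repeated division:
94581100 = 6*14994067 + 4616698
14994067 = 3*4616698 + 1143973
4616698 = 4*1143973 + 40806
1143973 = 28*40806 + 1405
40806 = 29*1405 + 61
1405 = 23*61 + 2
61 = 30*2 + 1
2 = 2*1 + 0
gcd(94581100, 14994067) = 1.
Express as a combination:
1 = 61 − 30·2
1 = −30·1405 + 691·61
1 = 691·40806 − 20069·1405
1 = −20069·1143973 + 562623·40806
1 = 562623·4616698 − 2270561·1143973
1 = −2270561·14994067 + 7374306·4616698
1 = 7374306·94581100 − 46516397·14994067
So 1 = (7374306)·94581100 + (-46516397)·14994067.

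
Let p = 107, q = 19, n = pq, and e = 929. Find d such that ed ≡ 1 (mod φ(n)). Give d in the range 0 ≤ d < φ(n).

φ(n) = (p−1)(q−1) = 106·18 = 1908.
Need d with 929·d ≡ 1 (mod 1908). Apply the extended Euclidean algorithm:
1908 = 2×929 + 50
929 = 18×50 + 29
50 = 1×29 + 21
29 = 1×21 + 8
21 = 2×8 + 5
8 = 1×5 + 3
5 = 1×3 + 2
3 = 1×2 + 1
2 = 2×1 + 0
Back-substitute:
1 = 3 − 2
1 = −5 + 2·3
1 = 2·8 − 3·5
1 = −3·21 + 8·8
1 = 8·29 − 11·21
1 = −11·50 + 19·29
1 = 19·929 − 353·50
1 = −353·1908 + 725·929
So 929·725 ≡ 1 (mod 1908), hence d = 725.

725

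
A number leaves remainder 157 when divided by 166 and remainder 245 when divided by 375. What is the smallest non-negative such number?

19745

Write x = 157 + 166·k. Then 166·k ≡ 245 − 157 ≡ 88 (mod 375).
Need 166⁻¹ mod 375. Extended Euclid on (375, 166):
375 = 2×166 + 43
166 = 3×43 + 37
43 = 1×37 + 6
37 = 6×6 + 1
6 = 6×1 + 0
Back-substitute:
1 = 37 − 6·6
1 = −6·43 + 7·37
1 = 7·166 − 27·43
1 = −27·375 + 61·166
166⁻¹ ≡ 61 (mod 375), so k ≡ 61·88 ≡ 118 (mod 375).
x = 157 + 166·118 = 19745.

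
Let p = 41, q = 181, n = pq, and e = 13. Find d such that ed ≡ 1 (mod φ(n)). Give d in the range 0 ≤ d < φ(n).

φ(n) = (p−1)(q−1) = 40·180 = 7200.
Need d with 13·d ≡ 1 (mod 7200). Apply the extended Euclidean algorithm:
7200 = 553·13 + 11
13 = 1·11 + 2
11 = 5·2 + 1
2 = 2·1 + 0
Back-substitute:
1 = 11 − 5·2
1 = −5·13 + 6·11
1 = 6·7200 − 3323·13
So 13·(-3323) ≡ 1 (mod 7200), hence d ≡ -3323 ≡ 3877 (mod 7200).

3877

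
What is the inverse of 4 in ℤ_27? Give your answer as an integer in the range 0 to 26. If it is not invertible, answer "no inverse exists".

gcd(27, 4) by repeated division:
27 = 6*4 + 3
4 = 1*3 + 1
3 = 3*1 + 0
gcd = 1, so the inverse exists. Back-substitute:
1 = 4 − 3
1 = −27 + 7·4
So 4·7 ≡ 1 (mod 27).

7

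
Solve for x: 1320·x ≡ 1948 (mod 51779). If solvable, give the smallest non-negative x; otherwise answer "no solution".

First find gcd(1320, 51779):
51779 = 39×1320 + 299
1320 = 4×299 + 124
299 = 2×124 + 51
124 = 2×51 + 22
51 = 2×22 + 7
22 = 3×7 + 1
7 = 7×1 + 0
gcd = 1, so a unique solution mod 51779 exists.
Back-substitute for the Bézout coefficients:
1 = 22 − 3·7
1 = −3·51 + 7·22
1 = 7·124 − 17·51
1 = −17·299 + 41·124
1 = 41·1320 − 181·299
1 = −181·51779 + 7100·1320
So 1320·(7100) ≡ 1 (mod 51779), giving 1320⁻¹ ≡ 7100.
x ≡ 1320⁻¹·1948 ≡ 7100·1948 ≡ 5807 (mod 51779).

5807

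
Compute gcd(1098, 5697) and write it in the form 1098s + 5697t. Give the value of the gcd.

9

Repeated division:
5697 = 5*1098 + 207
1098 = 5*207 + 63
207 = 3*63 + 18
63 = 3*18 + 9
18 = 2*9 + 0
gcd(1098, 5697) = 9.
Back-substituting:
9 = 63 − 3·18
9 = −3·207 + 10·63
9 = 10·1098 − 53·207
9 = −53·5697 + 275·1098
So 9 = (-53)·5697 + (275)·1098.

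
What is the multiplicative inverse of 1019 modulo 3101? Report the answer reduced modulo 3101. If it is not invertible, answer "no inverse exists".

Run Euclid on (3101, 1019):
3101 = 3×1019 + 44
1019 = 23×44 + 7
44 = 6×7 + 2
7 = 3×2 + 1
2 = 2×1 + 0
The gcd is 1. Working backward:
1 = 7 − 3·2
1 = −3·44 + 19·7
1 = 19·1019 − 440·44
1 = −440·3101 + 1339·1019
So 1019·1339 ≡ 1 (mod 3101).

1339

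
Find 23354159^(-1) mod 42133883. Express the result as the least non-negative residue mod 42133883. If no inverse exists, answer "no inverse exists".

1198233

Apply the Euclidean algorithm to 42133883 and 23354159:
42133883 = 1·23354159 + 18779724
23354159 = 1·18779724 + 4574435
18779724 = 4·4574435 + 481984
4574435 = 9·481984 + 236579
481984 = 2·236579 + 8826
236579 = 26·8826 + 7103
8826 = 1·7103 + 1723
7103 = 4·1723 + 211
1723 = 8·211 + 35
211 = 6·35 + 1
35 = 35·1 + 0
gcd = 1, so the inverse exists. Back-substitute:
1 = 211 − 6·35
1 = −6·1723 + 49·211
1 = 49·7103 − 202·1723
1 = −202·8826 + 251·7103
1 = 251·236579 − 6728·8826
1 = −6728·481984 + 13707·236579
1 = 13707·4574435 − 130091·481984
1 = −130091·18779724 + 534071·4574435
1 = 534071·23354159 − 664162·18779724
1 = −664162·42133883 + 1198233·23354159
So 23354159·1198233 ≡ 1 (mod 42133883).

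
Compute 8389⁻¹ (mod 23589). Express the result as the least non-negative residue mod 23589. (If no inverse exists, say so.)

Run Euclid on (23589, 8389):
23589 = 2·8389 + 6811
8389 = 1·6811 + 1578
6811 = 4·1578 + 499
1578 = 3·499 + 81
499 = 6·81 + 13
81 = 6·13 + 3
13 = 4·3 + 1
3 = 3·1 + 0
Since gcd(8389, 23589) = 1, back-substitute to write 1 as a combination:
1 = 13 − 4·3
1 = −4·81 + 25·13
1 = 25·499 − 154·81
1 = −154·1578 + 487·499
1 = 487·6811 − 2102·1578
1 = −2102·8389 + 2589·6811
1 = 2589·23589 − 7280·8389
Hence 8389⁻¹ ≡ -7280 ≡ 16309 (mod 23589).

16309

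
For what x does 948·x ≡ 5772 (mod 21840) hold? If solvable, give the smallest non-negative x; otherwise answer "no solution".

First find gcd(948, 21840):
21840 = 23·948 + 36
948 = 26·36 + 12
36 = 3·12 + 0
gcd = 12 and 12 | 5772, so solutions exist. Divide through by 12: 79x ≡ 481 (mod 1820).
Now find 79⁻¹ mod 1820:
1820 = 23×79 + 3
79 = 26×3 + 1
3 = 3×1 + 0
Back-substitute:
1 = 79 − 26·3
1 = −26·1820 + 599·79
So 79⁻¹ ≡ 599 (mod 1820).
Then x ≡ 599·481 ≡ 559 (mod 1820); the smallest non-negative solution is x = 559.

559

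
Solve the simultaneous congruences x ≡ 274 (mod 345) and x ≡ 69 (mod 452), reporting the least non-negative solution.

Write x = 274 + 345·k. Then 345·k ≡ 69 − 274 ≡ 247 (mod 452).
Need 345⁻¹ mod 452. Extended Euclid on (452, 345):
452 = 1*345 + 107
345 = 3*107 + 24
107 = 4*24 + 11
24 = 2*11 + 2
11 = 5*2 + 1
2 = 2*1 + 0
Back-substitute:
1 = 11 − 5·2
1 = −5·24 + 11·11
1 = 11·107 − 49·24
1 = −49·345 + 158·107
1 = 158·452 − 207·345
345⁻¹ ≡ 245 (mod 452), so k ≡ 245·247 ≡ 399 (mod 452).
x = 274 + 345·399 = 137929.

137929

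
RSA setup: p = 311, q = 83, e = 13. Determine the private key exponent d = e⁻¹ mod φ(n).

φ(n) = (p−1)(q−1) = 310·82 = 25420.
Need d with 13·d ≡ 1 (mod 25420). Apply the extended Euclidean algorithm:
25420 = 1955·13 + 5
13 = 2·5 + 3
5 = 1·3 + 2
3 = 1·2 + 1
2 = 2·1 + 0
Back-substitute:
1 = 3 − 2
1 = −5 + 2·3
1 = 2·13 − 5·5
1 = −5·25420 + 9777·13
So 13·9777 ≡ 1 (mod 25420), hence d = 9777.

9777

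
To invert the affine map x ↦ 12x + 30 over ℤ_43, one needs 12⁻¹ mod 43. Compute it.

Run Euclid on (43, 12):
43 = 3×12 + 7
12 = 1×7 + 5
7 = 1×5 + 2
5 = 2×2 + 1
2 = 2×1 + 0
gcd = 1, so the inverse exists. Back-substitute:
1 = 5 − 2·2
1 = −2·7 + 3·5
1 = 3·12 − 5·7
1 = −5·43 + 18·12
So 12·18 ≡ 1 (mod 43).

18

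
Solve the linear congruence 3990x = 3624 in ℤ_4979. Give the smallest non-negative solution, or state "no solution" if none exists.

First find gcd(3990, 4979):
4979 = 1×3990 + 989
3990 = 4×989 + 34
989 = 29×34 + 3
34 = 11×3 + 1
3 = 3×1 + 0
gcd = 1, so a unique solution mod 4979 exists.
Back-substitute for the Bézout coefficients:
1 = 34 − 11·3
1 = −11·989 + 320·34
1 = 320·3990 − 1291·989
1 = −1291·4979 + 1611·3990
So 3990·(1611) ≡ 1 (mod 4979), giving 3990⁻¹ ≡ 1611.
x ≡ 3990⁻¹·3624 ≡ 1611·3624 ≡ 2876 (mod 4979).

2876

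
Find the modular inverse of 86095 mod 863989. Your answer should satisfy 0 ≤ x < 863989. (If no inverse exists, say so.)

gcd(863989, 86095) by repeated division:
863989 = 10×86095 + 3039
86095 = 28×3039 + 1003
3039 = 3×1003 + 30
1003 = 33×30 + 13
30 = 2×13 + 4
13 = 3×4 + 1
4 = 4×1 + 0
Since gcd(86095, 863989) = 1, back-substitute to write 1 as a combination:
1 = 13 − 3·4
1 = −3·30 + 7·13
1 = 7·1003 − 234·30
1 = −234·3039 + 709·1003
1 = 709·86095 − 20086·3039
1 = −20086·863989 + 201569·86095
So 86095·201569 ≡ 1 (mod 863989).

201569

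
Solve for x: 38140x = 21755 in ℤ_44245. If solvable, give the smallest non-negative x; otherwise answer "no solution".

1185

First find gcd(38140, 44245):
44245 = 1×38140 + 6105
38140 = 6×6105 + 1510
6105 = 4×1510 + 65
1510 = 23×65 + 15
65 = 4×15 + 5
15 = 3×5 + 0
gcd = 5 and 5 | 21755, so solutions exist. Divide through by 5: 7628x ≡ 4351 (mod 8849).
Now find 7628⁻¹ mod 8849:
8849 = 1*7628 + 1221
7628 = 6*1221 + 302
1221 = 4*302 + 13
302 = 23*13 + 3
13 = 4*3 + 1
3 = 3*1 + 0
Back-substitute:
1 = 13 − 4·3
1 = −4·302 + 93·13
1 = 93·1221 − 376·302
1 = −376·7628 + 2349·1221
1 = 2349·8849 − 2725·7628
So 7628·(-2725) ≡ 1 (mod 8849), i.e. 7628⁻¹ ≡ 6124.
Then x ≡ 6124·4351 ≡ 1185 (mod 8849); the smallest non-negative solution is x = 1185.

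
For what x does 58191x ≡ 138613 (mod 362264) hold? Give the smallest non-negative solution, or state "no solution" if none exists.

no solution

gcd(58191, 362264):
362264 = 6·58191 + 13118
58191 = 4·13118 + 5719
13118 = 2·5719 + 1680
5719 = 3·1680 + 679
1680 = 2·679 + 322
679 = 2·322 + 35
322 = 9·35 + 7
35 = 5·7 + 0
gcd = 7, but 7 ∤ 138613, so the congruence has no solution.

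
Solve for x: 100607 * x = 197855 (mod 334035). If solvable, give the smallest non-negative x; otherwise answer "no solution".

gcd(100607, 334035):
334035 = 3×100607 + 32214
100607 = 3×32214 + 3965
32214 = 8×3965 + 494
3965 = 8×494 + 13
494 = 38×13 + 0
gcd = 13, but 13 ∤ 197855, so the congruence has no solution.

no solution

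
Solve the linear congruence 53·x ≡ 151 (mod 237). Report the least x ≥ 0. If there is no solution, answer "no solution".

137

First find gcd(53, 237):
237 = 4·53 + 25
53 = 2·25 + 3
25 = 8·3 + 1
3 = 3·1 + 0
gcd = 1, so a unique solution mod 237 exists.
Back-substitute for the Bézout coefficients:
1 = 25 − 8·3
1 = −8·53 + 17·25
1 = 17·237 − 76·53
So 53·(-76) ≡ 1 (mod 237), giving 53⁻¹ ≡ 161.
x ≡ 53⁻¹·151 ≡ 161·151 ≡ 137 (mod 237).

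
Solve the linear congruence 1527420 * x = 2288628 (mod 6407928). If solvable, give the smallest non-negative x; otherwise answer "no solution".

First find gcd(1527420, 6407928):
6407928 = 4×1527420 + 298248
1527420 = 5×298248 + 36180
298248 = 8×36180 + 8808
36180 = 4×8808 + 948
8808 = 9×948 + 276
948 = 3×276 + 120
276 = 2×120 + 36
120 = 3×36 + 12
36 = 3×12 + 0
gcd = 12 and 12 | 2288628, so solutions exist. Divide through by 12: 127285x ≡ 190719 (mod 533994).
Now find 127285⁻¹ mod 533994:
533994 = 4*127285 + 24854
127285 = 5*24854 + 3015
24854 = 8*3015 + 734
3015 = 4*734 + 79
734 = 9*79 + 23
79 = 3*23 + 10
23 = 2*10 + 3
10 = 3*3 + 1
3 = 3*1 + 0
Back-substitute:
1 = 10 − 3·3
1 = −3·23 + 7·10
1 = 7·79 − 24·23
1 = −24·734 + 223·79
1 = 223·3015 − 916·734
1 = −916·24854 + 7551·3015
1 = 7551·127285 − 38671·24854
1 = −38671·533994 + 162235·127285
So 127285⁻¹ ≡ 162235 (mod 533994).
Then x ≡ 162235·190719 ≡ 82623 (mod 533994); the smallest non-negative solution is x = 82623.

82623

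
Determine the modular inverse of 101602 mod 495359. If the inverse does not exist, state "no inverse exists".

69149

Apply the Euclidean algorithm to 495359 and 101602:
495359 = 4*101602 + 88951
101602 = 1*88951 + 12651
88951 = 7*12651 + 394
12651 = 32*394 + 43
394 = 9*43 + 7
43 = 6*7 + 1
7 = 7*1 + 0
The gcd is 1. Working backward:
1 = 43 − 6·7
1 = −6·394 + 55·43
1 = 55·12651 − 1766·394
1 = −1766·88951 + 12417·12651
1 = 12417·101602 − 14183·88951
1 = −14183·495359 + 69149·101602
So 101602·69149 ≡ 1 (mod 495359).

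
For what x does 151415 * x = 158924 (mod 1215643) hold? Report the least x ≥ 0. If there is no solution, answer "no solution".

gcd(151415, 1215643):
1215643 = 8*151415 + 4323
151415 = 35*4323 + 110
4323 = 39*110 + 33
110 = 3*33 + 11
33 = 3*11 + 0
gcd = 11, but 11 ∤ 158924, so the congruence has no solution.

no solution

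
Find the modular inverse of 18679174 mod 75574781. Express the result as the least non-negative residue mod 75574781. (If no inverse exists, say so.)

Run Euclid on (75574781, 18679174):
75574781 = 4×18679174 + 858085
18679174 = 21×858085 + 659389
858085 = 1×659389 + 198696
659389 = 3×198696 + 63301
198696 = 3×63301 + 8793
63301 = 7×8793 + 1750
8793 = 5×1750 + 43
1750 = 40×43 + 30
43 = 1×30 + 13
30 = 2×13 + 4
13 = 3×4 + 1
4 = 4×1 + 0
Since gcd(18679174, 75574781) = 1, back-substitute to write 1 as a combination:
1 = 13 − 3·4
1 = −3·30 + 7·13
1 = 7·43 − 10·30
1 = −10·1750 + 407·43
1 = 407·8793 − 2045·1750
1 = −2045·63301 + 14722·8793
1 = 14722·198696 − 46211·63301
1 = −46211·659389 + 153355·198696
1 = 153355·858085 − 199566·659389
1 = −199566·18679174 + 4344241·858085
1 = 4344241·75574781 − 17576530·18679174
Hence 18679174⁻¹ ≡ -17576530 ≡ 57998251 (mod 75574781).

57998251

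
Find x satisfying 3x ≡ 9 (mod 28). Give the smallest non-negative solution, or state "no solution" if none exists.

3

First find gcd(3, 28):
28 = 9×3 + 1
3 = 3×1 + 0
gcd = 1, so a unique solution mod 28 exists.
Back-substitute for the Bézout coefficients:
1 = 28 − 9·3
So 3·(-9) ≡ 1 (mod 28), giving 3⁻¹ ≡ 19.
x ≡ 3⁻¹·9 ≡ 19·9 ≡ 3 (mod 28).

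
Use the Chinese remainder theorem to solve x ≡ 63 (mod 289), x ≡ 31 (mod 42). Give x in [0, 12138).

11623

Write x = 63 + 289·k. Then 289·k ≡ 31 − 63 ≡ 10 (mod 42).
Need 289⁻¹ mod 42. Extended Euclid on (42, 37):
42 = 1·37 + 5
37 = 7·5 + 2
5 = 2·2 + 1
2 = 2·1 + 0
Back-substitute:
1 = 5 − 2·2
1 = −2·37 + 15·5
1 = 15·42 − 17·37
289⁻¹ ≡ 25 (mod 42), so k ≡ 25·10 ≡ 40 (mod 42).
x = 63 + 289·40 = 11623.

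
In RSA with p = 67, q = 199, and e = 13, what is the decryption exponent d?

4021

φ(n) = (p−1)(q−1) = 66·198 = 13068.
Need d with 13·d ≡ 1 (mod 13068). Apply the extended Euclidean algorithm:
13068 = 1005·13 + 3
13 = 4·3 + 1
3 = 3·1 + 0
Back-substitute:
1 = 13 − 4·3
1 = −4·13068 + 4021·13
So 13·4021 ≡ 1 (mod 13068), hence d = 4021.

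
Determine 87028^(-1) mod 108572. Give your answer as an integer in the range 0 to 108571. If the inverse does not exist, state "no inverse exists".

Compute gcd(87028, 108572):
108572 = 1*87028 + 21544
87028 = 4*21544 + 852
21544 = 25*852 + 244
852 = 3*244 + 120
244 = 2*120 + 4
120 = 30*4 + 0
Since gcd = 4 > 1, 87028 is not a unit mod 108572.

no inverse exists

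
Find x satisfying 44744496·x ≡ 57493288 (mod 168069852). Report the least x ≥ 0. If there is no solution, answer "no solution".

no solution

gcd(44744496, 168069852):
168069852 = 3×44744496 + 33836364
44744496 = 1×33836364 + 10908132
33836364 = 3×10908132 + 1111968
10908132 = 9×1111968 + 900420
1111968 = 1×900420 + 211548
900420 = 4×211548 + 54228
211548 = 3×54228 + 48864
54228 = 1×48864 + 5364
48864 = 9×5364 + 588
5364 = 9×588 + 72
588 = 8×72 + 12
72 = 6×12 + 0
gcd = 12, but 12 ∤ 57493288, so the congruence has no solution.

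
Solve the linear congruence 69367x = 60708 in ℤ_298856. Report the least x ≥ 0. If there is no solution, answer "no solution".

324

First find gcd(69367, 298856):
298856 = 4*69367 + 21388
69367 = 3*21388 + 5203
21388 = 4*5203 + 576
5203 = 9*576 + 19
576 = 30*19 + 6
19 = 3*6 + 1
6 = 6*1 + 0
gcd = 1, so a unique solution mod 298856 exists.
Back-substitute for the Bézout coefficients:
1 = 19 − 3·6
1 = −3·576 + 91·19
1 = 91·5203 − 822·576
1 = −822·21388 + 3379·5203
1 = 3379·69367 − 10959·21388
1 = −10959·298856 + 47215·69367
So 69367·(47215) ≡ 1 (mod 298856), giving 69367⁻¹ ≡ 47215.
x ≡ 69367⁻¹·60708 ≡ 47215·60708 ≡ 324 (mod 298856).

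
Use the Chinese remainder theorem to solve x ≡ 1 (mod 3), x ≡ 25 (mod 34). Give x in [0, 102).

25

Write x = 1 + 3·k. Then 3·k ≡ 25 − 1 ≡ 24 (mod 34).
Need 3⁻¹ mod 34. Extended Euclid on (34, 3):
34 = 11×3 + 1
3 = 3×1 + 0
Back-substitute:
1 = 34 − 11·3
3⁻¹ ≡ 23 (mod 34), so k ≡ 23·24 ≡ 8 (mod 34).
x = 1 + 3·8 = 25.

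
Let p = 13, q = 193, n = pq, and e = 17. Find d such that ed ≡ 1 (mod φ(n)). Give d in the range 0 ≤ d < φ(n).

2033

φ(n) = (p−1)(q−1) = 12·192 = 2304.
Need d with 17·d ≡ 1 (mod 2304). Apply the extended Euclidean algorithm:
2304 = 135*17 + 9
17 = 1*9 + 8
9 = 1*8 + 1
8 = 8*1 + 0
Back-substitute:
1 = 9 − 8
1 = −17 + 2·9
1 = 2·2304 − 271·17
So 17·(-271) ≡ 1 (mod 2304), hence d ≡ -271 ≡ 2033 (mod 2304).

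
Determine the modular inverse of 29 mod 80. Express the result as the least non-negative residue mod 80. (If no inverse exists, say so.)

Extended Euclidean algorithm:
80 = 2×29 + 22
29 = 1×22 + 7
22 = 3×7 + 1
7 = 7×1 + 0
Since gcd(29, 80) = 1, back-substitute to write 1 as a combination:
1 = 22 − 3·7
1 = −3·29 + 4·22
1 = 4·80 − 11·29
So 29·(-11) ≡ 1 (mod 80), and -11 ≡ 69 (mod 80).

69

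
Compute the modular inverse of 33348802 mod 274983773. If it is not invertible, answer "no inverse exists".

Run Euclid on (274983773, 33348802):
274983773 = 8×33348802 + 8193357
33348802 = 4×8193357 + 575374
8193357 = 14×575374 + 138121
575374 = 4×138121 + 22890
138121 = 6×22890 + 781
22890 = 29×781 + 241
781 = 3×241 + 58
241 = 4×58 + 9
58 = 6×9 + 4
9 = 2×4 + 1
4 = 4×1 + 0
gcd = 1, so the inverse exists. Back-substitute:
1 = 9 − 2·4
1 = −2·58 + 13·9
1 = 13·241 − 54·58
1 = −54·781 + 175·241
1 = 175·22890 − 5129·781
1 = −5129·138121 + 30949·22890
1 = 30949·575374 − 128925·138121
1 = −128925·8193357 + 1835899·575374
1 = 1835899·33348802 − 7472521·8193357
1 = −7472521·274983773 + 61616067·33348802
So 33348802·61616067 ≡ 1 (mod 274983773).

61616067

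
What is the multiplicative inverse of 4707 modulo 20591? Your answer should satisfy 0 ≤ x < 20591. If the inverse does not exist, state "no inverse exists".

4847

Extended Euclidean algorithm:
20591 = 4*4707 + 1763
4707 = 2*1763 + 1181
1763 = 1*1181 + 582
1181 = 2*582 + 17
582 = 34*17 + 4
17 = 4*4 + 1
4 = 4*1 + 0
Since gcd(4707, 20591) = 1, back-substitute to write 1 as a combination:
1 = 17 − 4·4
1 = −4·582 + 137·17
1 = 137·1181 − 278·582
1 = −278·1763 + 415·1181
1 = 415·4707 − 1108·1763
1 = −1108·20591 + 4847·4707
So 4707·4847 ≡ 1 (mod 20591).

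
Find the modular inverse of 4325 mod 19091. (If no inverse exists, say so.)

Extended Euclidean algorithm:
19091 = 4·4325 + 1791
4325 = 2·1791 + 743
1791 = 2·743 + 305
743 = 2·305 + 133
305 = 2·133 + 39
133 = 3·39 + 16
39 = 2·16 + 7
16 = 2·7 + 2
7 = 3·2 + 1
2 = 2·1 + 0
The gcd is 1. Working backward:
1 = 7 − 3·2
1 = −3·16 + 7·7
1 = 7·39 − 17·16
1 = −17·133 + 58·39
1 = 58·305 − 133·133
1 = −133·743 + 324·305
1 = 324·1791 − 781·743
1 = −781·4325 + 1886·1791
1 = 1886·19091 − 8325·4325
So 4325·(-8325) ≡ 1 (mod 19091), and -8325 ≡ 10766 (mod 19091).

10766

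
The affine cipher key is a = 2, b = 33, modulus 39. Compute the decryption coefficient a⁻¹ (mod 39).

20

Run Euclid on (39, 2):
39 = 19*2 + 1
2 = 2*1 + 0
The gcd is 1. Working backward:
1 = 39 − 19·2
Thus 2·(-19) ≡ 1 (mod 39); reducing, -19 mod 39 = 20.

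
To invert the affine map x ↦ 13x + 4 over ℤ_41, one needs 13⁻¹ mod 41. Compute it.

19

Run Euclid on (41, 13):
41 = 3*13 + 2
13 = 6*2 + 1
2 = 2*1 + 0
The gcd is 1. Working backward:
1 = 13 − 6·2
1 = −6·41 + 19·13
So 13·19 ≡ 1 (mod 41).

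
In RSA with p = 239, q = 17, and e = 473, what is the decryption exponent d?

2697

φ(n) = (p−1)(q−1) = 238·16 = 3808.
Need d with 473·d ≡ 1 (mod 3808). Apply the extended Euclidean algorithm:
3808 = 8×473 + 24
473 = 19×24 + 17
24 = 1×17 + 7
17 = 2×7 + 3
7 = 2×3 + 1
3 = 3×1 + 0
Back-substitute:
1 = 7 − 2·3
1 = −2·17 + 5·7
1 = 5·24 − 7·17
1 = −7·473 + 138·24
1 = 138·3808 − 1111·473
So 473·(-1111) ≡ 1 (mod 3808), hence d ≡ -1111 ≡ 2697 (mod 3808).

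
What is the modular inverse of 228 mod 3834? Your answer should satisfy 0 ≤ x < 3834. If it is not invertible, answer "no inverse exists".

no inverse exists

Compute gcd(228, 3834):
3834 = 16·228 + 186
228 = 1·186 + 42
186 = 4·42 + 18
42 = 2·18 + 6
18 = 3·6 + 0
gcd(228, 3834) = 6 ≠ 1, so 228 has no multiplicative inverse modulo 3834.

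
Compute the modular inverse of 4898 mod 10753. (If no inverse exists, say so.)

7708

Extended Euclidean algorithm:
10753 = 2*4898 + 957
4898 = 5*957 + 113
957 = 8*113 + 53
113 = 2*53 + 7
53 = 7*7 + 4
7 = 1*4 + 3
4 = 1*3 + 1
3 = 3*1 + 0
The gcd is 1. Working backward:
1 = 4 − 3
1 = −7 + 2·4
1 = 2·53 − 15·7
1 = −15·113 + 32·53
1 = 32·957 − 271·113
1 = −271·4898 + 1387·957
1 = 1387·10753 − 3045·4898
So 4898·(-3045) ≡ 1 (mod 10753), and -3045 ≡ 7708 (mod 10753).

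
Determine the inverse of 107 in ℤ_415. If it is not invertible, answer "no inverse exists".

128

Run Euclid on (415, 107):
415 = 3×107 + 94
107 = 1×94 + 13
94 = 7×13 + 3
13 = 4×3 + 1
3 = 3×1 + 0
The gcd is 1. Working backward:
1 = 13 − 4·3
1 = −4·94 + 29·13
1 = 29·107 − 33·94
1 = −33·415 + 128·107
So 107·128 ≡ 1 (mod 415).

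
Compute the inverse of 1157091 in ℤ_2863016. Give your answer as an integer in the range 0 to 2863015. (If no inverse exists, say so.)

no inverse exists

Compute gcd(1157091, 2863016):
2863016 = 2·1157091 + 548834
1157091 = 2·548834 + 59423
548834 = 9·59423 + 14027
59423 = 4·14027 + 3315
14027 = 4·3315 + 767
3315 = 4·767 + 247
767 = 3·247 + 26
247 = 9·26 + 13
26 = 2·13 + 0
gcd(1157091, 2863016) = 13 ≠ 1, so 1157091 has no multiplicative inverse modulo 2863016.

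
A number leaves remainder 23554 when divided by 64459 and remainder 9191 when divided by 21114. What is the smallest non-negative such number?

1087253507

Write x = 23554 + 64459·k. Then 64459·k ≡ 9191 − 23554 ≡ 6751 (mod 21114).
Need 64459⁻¹ mod 21114. Extended Euclid on (21114, 1117):
21114 = 18×1117 + 1008
1117 = 1×1008 + 109
1008 = 9×109 + 27
109 = 4×27 + 1
27 = 27×1 + 0
Back-substitute:
1 = 109 − 4·27
1 = −4·1008 + 37·109
1 = 37·1117 − 41·1008
1 = −41·21114 + 775·1117
64459⁻¹ ≡ 775 (mod 21114), so k ≡ 775·6751 ≡ 16867 (mod 21114).
x = 23554 + 64459·16867 = 1087253507.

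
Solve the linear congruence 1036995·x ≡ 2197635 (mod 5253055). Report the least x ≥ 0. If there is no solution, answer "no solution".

861639

First find gcd(1036995, 5253055):
5253055 = 5*1036995 + 68080
1036995 = 15*68080 + 15795
68080 = 4*15795 + 4900
15795 = 3*4900 + 1095
4900 = 4*1095 + 520
1095 = 2*520 + 55
520 = 9*55 + 25
55 = 2*25 + 5
25 = 5*5 + 0
gcd = 5 and 5 | 2197635, so solutions exist. Divide through by 5: 207399x ≡ 439527 (mod 1050611).
Now find 207399⁻¹ mod 1050611:
1050611 = 5×207399 + 13616
207399 = 15×13616 + 3159
13616 = 4×3159 + 980
3159 = 3×980 + 219
980 = 4×219 + 104
219 = 2×104 + 11
104 = 9×11 + 5
11 = 2×5 + 1
5 = 5×1 + 0
Back-substitute:
1 = 11 − 2·5
1 = −2·104 + 19·11
1 = 19·219 − 40·104
1 = −40·980 + 179·219
1 = 179·3159 − 577·980
1 = −577·13616 + 2487·3159
1 = 2487·207399 − 37882·13616
1 = −37882·1050611 + 191897·207399
So 207399⁻¹ ≡ 191897 (mod 1050611).
Then x ≡ 191897·439527 ≡ 861639 (mod 1050611); the smallest non-negative solution is x = 861639.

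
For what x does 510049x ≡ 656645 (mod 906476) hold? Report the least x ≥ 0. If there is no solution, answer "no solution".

24145

First find gcd(510049, 906476):
906476 = 1×510049 + 396427
510049 = 1×396427 + 113622
396427 = 3×113622 + 55561
113622 = 2×55561 + 2500
55561 = 22×2500 + 561
2500 = 4×561 + 256
561 = 2×256 + 49
256 = 5×49 + 11
49 = 4×11 + 5
11 = 2×5 + 1
5 = 5×1 + 0
gcd = 1, so a unique solution mod 906476 exists.
Back-substitute for the Bézout coefficients:
1 = 11 − 2·5
1 = −2·49 + 9·11
1 = 9·256 − 47·49
1 = −47·561 + 103·256
1 = 103·2500 − 459·561
1 = −459·55561 + 10201·2500
1 = 10201·113622 − 20861·55561
1 = −20861·396427 + 72784·113622
1 = 72784·510049 − 93645·396427
1 = −93645·906476 + 166429·510049
So 510049·(166429) ≡ 1 (mod 906476), giving 510049⁻¹ ≡ 166429.
x ≡ 510049⁻¹·656645 ≡ 166429·656645 ≡ 24145 (mod 906476).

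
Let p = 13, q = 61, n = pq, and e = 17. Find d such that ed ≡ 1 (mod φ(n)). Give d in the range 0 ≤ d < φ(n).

φ(n) = (p−1)(q−1) = 12·60 = 720.
Need d with 17·d ≡ 1 (mod 720). Apply the extended Euclidean algorithm:
720 = 42×17 + 6
17 = 2×6 + 5
6 = 1×5 + 1
5 = 5×1 + 0
Back-substitute:
1 = 6 − 5
1 = −17 + 3·6
1 = 3·720 − 127·17
So 17·(-127) ≡ 1 (mod 720), hence d ≡ -127 ≡ 593 (mod 720).

593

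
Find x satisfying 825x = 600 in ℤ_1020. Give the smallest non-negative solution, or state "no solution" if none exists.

44

First find gcd(825, 1020):
1020 = 1×825 + 195
825 = 4×195 + 45
195 = 4×45 + 15
45 = 3×15 + 0
gcd = 15 and 15 | 600, so solutions exist. Divide through by 15: 55x ≡ 40 (mod 68).
Now find 55⁻¹ mod 68:
68 = 1·55 + 13
55 = 4·13 + 3
13 = 4·3 + 1
3 = 3·1 + 0
Back-substitute:
1 = 13 − 4·3
1 = −4·55 + 17·13
1 = 17·68 − 21·55
So 55·(-21) ≡ 1 (mod 68), i.e. 55⁻¹ ≡ 47.
Then x ≡ 47·40 ≡ 44 (mod 68); the smallest non-negative solution is x = 44.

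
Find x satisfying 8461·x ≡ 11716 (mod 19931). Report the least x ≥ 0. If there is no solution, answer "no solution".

16969

First find gcd(8461, 19931):
19931 = 2·8461 + 3009
8461 = 2·3009 + 2443
3009 = 1·2443 + 566
2443 = 4·566 + 179
566 = 3·179 + 29
179 = 6·29 + 5
29 = 5·5 + 4
5 = 1·4 + 1
4 = 4·1 + 0
gcd = 1, so a unique solution mod 19931 exists.
Back-substitute for the Bézout coefficients:
1 = 5 − 4
1 = −29 + 6·5
1 = 6·179 − 37·29
1 = −37·566 + 117·179
1 = 117·2443 − 505·566
1 = −505·3009 + 622·2443
1 = 622·8461 − 1749·3009
1 = −1749·19931 + 4120·8461
So 8461·(4120) ≡ 1 (mod 19931), giving 8461⁻¹ ≡ 4120.
x ≡ 8461⁻¹·11716 ≡ 4120·11716 ≡ 16969 (mod 19931).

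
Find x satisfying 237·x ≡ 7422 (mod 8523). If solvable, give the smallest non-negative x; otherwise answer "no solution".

2225

First find gcd(237, 8523):
8523 = 35*237 + 228
237 = 1*228 + 9
228 = 25*9 + 3
9 = 3*3 + 0
gcd = 3 and 3 | 7422, so solutions exist. Divide through by 3: 79x ≡ 2474 (mod 2841).
Now find 79⁻¹ mod 2841:
2841 = 35*79 + 76
79 = 1*76 + 3
76 = 25*3 + 1
3 = 3*1 + 0
Back-substitute:
1 = 76 − 25·3
1 = −25·79 + 26·76
1 = 26·2841 − 935·79
So 79·(-935) ≡ 1 (mod 2841), i.e. 79⁻¹ ≡ 1906.
Then x ≡ 1906·2474 ≡ 2225 (mod 2841); the smallest non-negative solution is x = 2225.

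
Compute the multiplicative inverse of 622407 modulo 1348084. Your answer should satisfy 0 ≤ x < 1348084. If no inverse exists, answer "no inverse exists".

1035611

Apply the Euclidean algorithm to 1348084 and 622407:
1348084 = 2×622407 + 103270
622407 = 6×103270 + 2787
103270 = 37×2787 + 151
2787 = 18×151 + 69
151 = 2×69 + 13
69 = 5×13 + 4
13 = 3×4 + 1
4 = 4×1 + 0
gcd = 1, so the inverse exists. Back-substitute:
1 = 13 − 3·4
1 = −3·69 + 16·13
1 = 16·151 − 35·69
1 = −35·2787 + 646·151
1 = 646·103270 − 23937·2787
1 = −23937·622407 + 144268·103270
1 = 144268·1348084 − 312473·622407
So 622407·(-312473) ≡ 1 (mod 1348084), and -312473 ≡ 1035611 (mod 1348084).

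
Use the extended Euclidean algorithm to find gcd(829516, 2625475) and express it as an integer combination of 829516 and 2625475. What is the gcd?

1

Euclidean algorithm:
2625475 = 3*829516 + 136927
829516 = 6*136927 + 7954
136927 = 17*7954 + 1709
7954 = 4*1709 + 1118
1709 = 1*1118 + 591
1118 = 1*591 + 527
591 = 1*527 + 64
527 = 8*64 + 15
64 = 4*15 + 4
15 = 3*4 + 3
4 = 1*3 + 1
3 = 3*1 + 0
gcd(829516, 2625475) = 1.
Working backward:
1 = 4 − 3
1 = −15 + 4·4
1 = 4·64 − 17·15
1 = −17·527 + 140·64
1 = 140·591 − 157·527
1 = −157·1118 + 297·591
1 = 297·1709 − 454·1118
1 = −454·7954 + 2113·1709
1 = 2113·136927 − 36375·7954
1 = −36375·829516 + 220363·136927
1 = 220363·2625475 − 697464·829516
So 1 = (220363)·2625475 + (-697464)·829516.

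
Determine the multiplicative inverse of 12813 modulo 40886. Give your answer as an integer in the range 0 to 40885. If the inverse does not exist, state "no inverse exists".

9691

Run Euclid on (40886, 12813):
40886 = 3*12813 + 2447
12813 = 5*2447 + 578
2447 = 4*578 + 135
578 = 4*135 + 38
135 = 3*38 + 21
38 = 1*21 + 17
21 = 1*17 + 4
17 = 4*4 + 1
4 = 4*1 + 0
gcd = 1, so the inverse exists. Back-substitute:
1 = 17 − 4·4
1 = −4·21 + 5·17
1 = 5·38 − 9·21
1 = −9·135 + 32·38
1 = 32·578 − 137·135
1 = −137·2447 + 580·578
1 = 580·12813 − 3037·2447
1 = −3037·40886 + 9691·12813
So 12813·9691 ≡ 1 (mod 40886).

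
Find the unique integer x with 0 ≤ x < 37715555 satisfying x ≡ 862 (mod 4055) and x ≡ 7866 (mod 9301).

12620022

Write x = 862 + 4055·k. Then 4055·k ≡ 7866 − 862 ≡ 7004 (mod 9301).
Need 4055⁻¹ mod 9301. Extended Euclid on (9301, 4055):
9301 = 2·4055 + 1191
4055 = 3·1191 + 482
1191 = 2·482 + 227
482 = 2·227 + 28
227 = 8·28 + 3
28 = 9·3 + 1
3 = 3·1 + 0
Back-substitute:
1 = 28 − 9·3
1 = −9·227 + 73·28
1 = 73·482 − 155·227
1 = −155·1191 + 383·482
1 = 383·4055 − 1304·1191
1 = −1304·9301 + 2991·4055
4055⁻¹ ≡ 2991 (mod 9301), so k ≡ 2991·7004 ≡ 3112 (mod 9301).
x = 862 + 4055·3112 = 12620022.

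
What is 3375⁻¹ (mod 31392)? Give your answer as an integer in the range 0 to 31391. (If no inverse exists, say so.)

Euclidean algorithm on 31392, 3375:
31392 = 9×3375 + 1017
3375 = 3×1017 + 324
1017 = 3×324 + 45
324 = 7×45 + 9
45 = 5×9 + 0
gcd(3375, 31392) = 9 ≠ 1, so 3375 has no multiplicative inverse modulo 31392.

no inverse exists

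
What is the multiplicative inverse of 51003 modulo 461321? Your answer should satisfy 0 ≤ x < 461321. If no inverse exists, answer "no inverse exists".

Run Euclid on (461321, 51003):
461321 = 9·51003 + 2294
51003 = 22·2294 + 535
2294 = 4·535 + 154
535 = 3·154 + 73
154 = 2·73 + 8
73 = 9·8 + 1
8 = 8·1 + 0
gcd = 1, so the inverse exists. Back-substitute:
1 = 73 − 9·8
1 = −9·154 + 19·73
1 = 19·535 − 66·154
1 = −66·2294 + 283·535
1 = 283·51003 − 6292·2294
1 = −6292·461321 + 56911·51003
So 51003·56911 ≡ 1 (mod 461321).

56911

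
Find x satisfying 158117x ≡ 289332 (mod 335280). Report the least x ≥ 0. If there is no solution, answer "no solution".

41796

First find gcd(158117, 335280):
335280 = 2*158117 + 19046
158117 = 8*19046 + 5749
19046 = 3*5749 + 1799
5749 = 3*1799 + 352
1799 = 5*352 + 39
352 = 9*39 + 1
39 = 39*1 + 0
gcd = 1, so a unique solution mod 335280 exists.
Back-substitute for the Bézout coefficients:
1 = 352 − 9·39
1 = −9·1799 + 46·352
1 = 46·5749 − 147·1799
1 = −147·19046 + 487·5749
1 = 487·158117 − 4043·19046
1 = −4043·335280 + 8573·158117
So 158117·(8573) ≡ 1 (mod 335280), giving 158117⁻¹ ≡ 8573.
x ≡ 158117⁻¹·289332 ≡ 8573·289332 ≡ 41796 (mod 335280).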